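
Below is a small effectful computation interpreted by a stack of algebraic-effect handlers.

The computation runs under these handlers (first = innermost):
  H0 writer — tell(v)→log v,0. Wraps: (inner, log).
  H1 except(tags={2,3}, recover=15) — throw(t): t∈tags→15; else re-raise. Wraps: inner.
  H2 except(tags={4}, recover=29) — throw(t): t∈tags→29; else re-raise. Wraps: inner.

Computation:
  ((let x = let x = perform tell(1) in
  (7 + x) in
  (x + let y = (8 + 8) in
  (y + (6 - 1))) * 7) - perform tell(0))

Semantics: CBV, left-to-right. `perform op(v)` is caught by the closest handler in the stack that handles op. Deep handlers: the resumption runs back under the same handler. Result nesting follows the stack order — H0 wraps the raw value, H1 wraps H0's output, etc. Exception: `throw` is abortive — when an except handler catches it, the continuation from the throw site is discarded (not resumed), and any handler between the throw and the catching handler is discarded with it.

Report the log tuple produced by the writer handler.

Working:
tell(1) @ H0 ⇒ log+=1
tell(0) @ H0 ⇒ log+=0
H0 returns (196, (1, 0))
H1 returns (196, (1, 0))
H2 returns (196, (1, 0))
= (196, (1, 0))

Answer: (1, 0)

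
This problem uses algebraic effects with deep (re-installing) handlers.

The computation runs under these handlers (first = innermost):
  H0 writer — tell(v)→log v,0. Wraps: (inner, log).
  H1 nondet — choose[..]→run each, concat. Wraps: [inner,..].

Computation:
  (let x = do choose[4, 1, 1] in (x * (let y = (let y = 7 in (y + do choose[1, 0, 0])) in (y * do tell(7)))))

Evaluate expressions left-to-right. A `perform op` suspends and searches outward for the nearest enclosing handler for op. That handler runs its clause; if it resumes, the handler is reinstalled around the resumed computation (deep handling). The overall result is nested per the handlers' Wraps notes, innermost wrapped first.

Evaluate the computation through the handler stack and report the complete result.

Working:
choose[4, 1, 1] @ H1
  branch[0] choose=4:
    choose[1, 0, 0] @ H1
      branch[0] choose=1:
        tell(7) @ H0 ⇒ log+=7
        H0 returns (0, (7))
        H1 returns [(0, (7))]
      branch[1] choose=0:
        tell(7) @ H0 ⇒ log+=7
        H0 returns (0, (7))
        H1 returns [(0, (7))]
      branch[2] choose=0:
        tell(7) @ H0 ⇒ log+=7
        H0 returns (0, (7))
        H1 returns [(0, (7))]
  branch[1] choose=1:
    choose[1, 0, 0] @ H1
      branch[0] choose=1:
        tell(7) @ H0 ⇒ log+=7
        H0 returns (0, (7))
        H1 returns [(0, (7))]
      branch[1] choose=0:
        tell(7) @ H0 ⇒ log+=7
        H0 returns (0, (7))
        H1 returns [(0, (7))]
      branch[2] choose=0:
        tell(7) @ H0 ⇒ log+=7
        H0 returns (0, (7))
        H1 returns [(0, (7))]
  branch[2] choose=1:
    choose[1, 0, 0] @ H1
      branch[0] choose=1:
        tell(7) @ H0 ⇒ log+=7
        H0 returns (0, (7))
        H1 returns [(0, (7))]
      branch[1] choose=0:
        tell(7) @ H0 ⇒ log+=7
        H0 returns (0, (7))
        H1 returns [(0, (7))]
      branch[2] choose=0:
        tell(7) @ H0 ⇒ log+=7
        H0 returns (0, (7))
        H1 returns [(0, (7))]
= [(0, (7)), (0, (7)), (0, (7)), (0, (7)), (0, (7)), (0, (7)), (0, (7)), (0, (7)), (0, (7))]

Answer: [(0, (7)), (0, (7)), (0, (7)), (0, (7)), (0, (7)), (0, (7)), (0, (7)), (0, (7)), (0, (7))]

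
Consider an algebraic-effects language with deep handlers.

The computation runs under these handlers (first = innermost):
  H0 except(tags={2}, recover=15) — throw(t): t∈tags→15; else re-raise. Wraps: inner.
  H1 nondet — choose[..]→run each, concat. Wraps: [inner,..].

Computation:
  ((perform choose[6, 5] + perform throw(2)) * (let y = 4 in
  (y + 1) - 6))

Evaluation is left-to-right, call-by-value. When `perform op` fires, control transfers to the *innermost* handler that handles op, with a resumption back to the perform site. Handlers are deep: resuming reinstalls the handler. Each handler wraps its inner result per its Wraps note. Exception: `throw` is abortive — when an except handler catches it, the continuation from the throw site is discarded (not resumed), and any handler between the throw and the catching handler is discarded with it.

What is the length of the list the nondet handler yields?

Answer: 2

Step-by-step:
choose[6, 5] @ H1
  branch[0] choose=6:
    throw(2) @ H0 caught ⇒ 15
    H1 returns [15]
  branch[1] choose=5:
    throw(2) @ H0 caught ⇒ 15
    H1 returns [15]
= [15, 15]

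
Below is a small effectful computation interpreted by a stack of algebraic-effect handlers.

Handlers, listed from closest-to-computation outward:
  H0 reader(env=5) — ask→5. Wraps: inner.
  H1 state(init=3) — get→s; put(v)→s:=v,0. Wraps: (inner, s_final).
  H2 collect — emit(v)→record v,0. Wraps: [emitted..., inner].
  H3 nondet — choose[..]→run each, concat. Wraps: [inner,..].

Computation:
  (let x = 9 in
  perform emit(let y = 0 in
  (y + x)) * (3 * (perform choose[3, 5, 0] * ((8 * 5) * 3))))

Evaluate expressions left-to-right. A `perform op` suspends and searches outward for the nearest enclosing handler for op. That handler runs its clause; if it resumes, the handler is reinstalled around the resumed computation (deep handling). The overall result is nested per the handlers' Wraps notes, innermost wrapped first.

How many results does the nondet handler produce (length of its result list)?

Answer: 3

Evaluation trace:
emit(9) @ H2 ⇒ out+=9
choose[3, 5, 0] @ H3
  branch[0] choose=3:
    H0 returns 0
    H1 returns (0, 3)
    H2 returns [9, (0, 3)]
    H3 returns [[9, (0, 3)]]
  branch[1] choose=5:
    H0 returns 0
    H1 returns (0, 3)
    H2 returns [9, (0, 3)]
    H3 returns [[9, (0, 3)]]
  branch[2] choose=0:
    H0 returns 0
    H1 returns (0, 3)
    H2 returns [9, (0, 3)]
    H3 returns [[9, (0, 3)]]
= [[9, (0, 3)], [9, (0, 3)], [9, (0, 3)]]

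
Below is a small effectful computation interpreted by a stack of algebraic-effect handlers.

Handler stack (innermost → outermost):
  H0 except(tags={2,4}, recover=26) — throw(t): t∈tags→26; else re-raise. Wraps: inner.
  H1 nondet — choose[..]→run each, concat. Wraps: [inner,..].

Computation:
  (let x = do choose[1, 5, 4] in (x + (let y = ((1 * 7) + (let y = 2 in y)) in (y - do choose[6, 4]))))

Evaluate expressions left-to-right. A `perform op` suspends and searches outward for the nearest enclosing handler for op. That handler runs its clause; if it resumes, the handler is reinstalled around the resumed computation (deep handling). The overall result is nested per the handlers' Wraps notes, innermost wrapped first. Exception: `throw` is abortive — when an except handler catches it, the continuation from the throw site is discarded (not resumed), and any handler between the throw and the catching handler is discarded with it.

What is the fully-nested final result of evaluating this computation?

Answer: [4, 6, 8, 10, 7, 9]

Evaluation trace:
choose[1, 5, 4] @ H1
  branch[0] choose=1:
    choose[6, 4] @ H1
      branch[0] choose=6:
        H0 returns 4
        H1 returns [4]
      branch[1] choose=4:
        H0 returns 6
        H1 returns [6]
  branch[1] choose=5:
    choose[6, 4] @ H1
      branch[0] choose=6:
        H0 returns 8
        H1 returns [8]
      branch[1] choose=4:
        H0 returns 10
        H1 returns [10]
  branch[2] choose=4:
    choose[6, 4] @ H1
      branch[0] choose=6:
        H0 returns 7
        H1 returns [7]
      branch[1] choose=4:
        H0 returns 9
        H1 returns [9]
= [4, 6, 8, 10, 7, 9]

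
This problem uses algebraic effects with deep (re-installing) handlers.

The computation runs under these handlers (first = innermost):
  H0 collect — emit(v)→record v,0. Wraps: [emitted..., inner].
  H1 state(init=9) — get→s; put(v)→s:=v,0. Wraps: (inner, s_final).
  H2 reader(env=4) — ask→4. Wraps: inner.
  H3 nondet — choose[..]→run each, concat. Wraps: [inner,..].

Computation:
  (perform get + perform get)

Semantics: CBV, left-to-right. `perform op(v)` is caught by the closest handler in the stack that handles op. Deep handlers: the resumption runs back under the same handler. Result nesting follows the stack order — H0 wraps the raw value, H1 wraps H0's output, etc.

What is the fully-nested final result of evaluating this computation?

Answer: [([18], 9)]

Step-by-step:
get @ H1 ⇒ 9
get @ H1 ⇒ 9
H0 returns [18]
H1 returns ([18], 9)
H2 returns ([18], 9)
H3 returns [([18], 9)]
= [([18], 9)]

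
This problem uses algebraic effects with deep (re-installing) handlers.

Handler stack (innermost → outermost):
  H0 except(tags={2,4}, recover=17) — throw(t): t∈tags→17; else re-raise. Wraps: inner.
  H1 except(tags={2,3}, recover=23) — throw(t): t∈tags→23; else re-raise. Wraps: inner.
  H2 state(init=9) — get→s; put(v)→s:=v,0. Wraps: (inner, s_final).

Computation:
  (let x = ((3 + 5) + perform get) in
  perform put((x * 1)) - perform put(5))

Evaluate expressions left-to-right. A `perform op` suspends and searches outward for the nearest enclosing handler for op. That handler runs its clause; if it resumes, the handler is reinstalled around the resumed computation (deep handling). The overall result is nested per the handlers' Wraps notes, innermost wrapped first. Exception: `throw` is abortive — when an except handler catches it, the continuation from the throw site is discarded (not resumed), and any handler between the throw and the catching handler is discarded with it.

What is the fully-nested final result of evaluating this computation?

Answer: (0, 5)

Working:
get @ H2 ⇒ 9
put(17) @ H2 ⇒ s:=17
put(5) @ H2 ⇒ s:=5
H0 returns 0
H1 returns 0
H2 returns (0, 5)
= (0, 5)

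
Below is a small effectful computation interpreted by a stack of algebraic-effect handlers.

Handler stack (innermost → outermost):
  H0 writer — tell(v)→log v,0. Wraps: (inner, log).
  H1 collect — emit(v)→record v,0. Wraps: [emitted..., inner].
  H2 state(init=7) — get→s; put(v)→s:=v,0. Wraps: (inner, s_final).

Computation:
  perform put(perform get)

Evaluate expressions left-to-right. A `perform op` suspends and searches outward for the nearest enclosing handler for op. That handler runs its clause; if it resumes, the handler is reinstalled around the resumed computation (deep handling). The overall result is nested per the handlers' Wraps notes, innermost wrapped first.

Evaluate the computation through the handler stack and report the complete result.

Answer: ([(0, ())], 7)

Working:
get @ H2 ⇒ 7
put(7) @ H2 ⇒ s:=7
H0 returns (0, ())
H1 returns [(0, ())]
H2 returns ([(0, ())], 7)
= ([(0, ())], 7)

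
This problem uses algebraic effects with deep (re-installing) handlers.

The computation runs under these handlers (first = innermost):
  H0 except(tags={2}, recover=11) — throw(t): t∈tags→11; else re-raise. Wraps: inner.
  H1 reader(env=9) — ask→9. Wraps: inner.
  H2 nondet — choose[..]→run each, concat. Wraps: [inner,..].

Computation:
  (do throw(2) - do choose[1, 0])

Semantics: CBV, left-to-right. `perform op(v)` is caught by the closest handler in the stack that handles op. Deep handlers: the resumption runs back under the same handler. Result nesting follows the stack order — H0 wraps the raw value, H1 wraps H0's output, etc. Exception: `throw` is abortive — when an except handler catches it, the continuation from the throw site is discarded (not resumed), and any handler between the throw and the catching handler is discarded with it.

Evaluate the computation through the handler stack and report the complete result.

Working:
throw(2) @ H0 caught ⇒ 11
H1 returns 11
H2 returns [11]
= [11]

Answer: [11]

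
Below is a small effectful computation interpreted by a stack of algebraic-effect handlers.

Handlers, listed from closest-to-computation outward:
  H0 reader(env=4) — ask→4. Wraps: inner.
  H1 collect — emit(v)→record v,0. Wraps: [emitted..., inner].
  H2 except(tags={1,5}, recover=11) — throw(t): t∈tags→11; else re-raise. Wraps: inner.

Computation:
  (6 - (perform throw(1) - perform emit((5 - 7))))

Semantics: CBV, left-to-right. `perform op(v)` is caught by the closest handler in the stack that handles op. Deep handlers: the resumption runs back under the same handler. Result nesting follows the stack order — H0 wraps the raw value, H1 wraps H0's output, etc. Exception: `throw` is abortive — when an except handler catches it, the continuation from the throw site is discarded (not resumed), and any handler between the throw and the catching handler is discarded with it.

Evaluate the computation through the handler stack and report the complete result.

Answer: 11

Working:
throw(1) @ H2 caught ⇒ 11
= 11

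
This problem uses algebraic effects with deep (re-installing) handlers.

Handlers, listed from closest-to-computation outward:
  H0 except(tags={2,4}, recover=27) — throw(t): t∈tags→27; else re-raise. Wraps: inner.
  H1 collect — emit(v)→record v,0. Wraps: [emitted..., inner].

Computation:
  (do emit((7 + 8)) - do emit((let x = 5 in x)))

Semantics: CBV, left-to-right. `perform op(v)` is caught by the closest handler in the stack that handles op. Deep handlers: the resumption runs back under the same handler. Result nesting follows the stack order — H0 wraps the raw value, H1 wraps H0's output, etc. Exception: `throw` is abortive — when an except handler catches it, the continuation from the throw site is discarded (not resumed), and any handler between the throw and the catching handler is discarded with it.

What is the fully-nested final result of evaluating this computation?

Answer: [15, 5, 0]

Step-by-step:
emit(15) @ H1 ⇒ out+=15
emit(5) @ H1 ⇒ out+=5
H0 returns 0
H1 returns [15, 5, 0]
= [15, 5, 0]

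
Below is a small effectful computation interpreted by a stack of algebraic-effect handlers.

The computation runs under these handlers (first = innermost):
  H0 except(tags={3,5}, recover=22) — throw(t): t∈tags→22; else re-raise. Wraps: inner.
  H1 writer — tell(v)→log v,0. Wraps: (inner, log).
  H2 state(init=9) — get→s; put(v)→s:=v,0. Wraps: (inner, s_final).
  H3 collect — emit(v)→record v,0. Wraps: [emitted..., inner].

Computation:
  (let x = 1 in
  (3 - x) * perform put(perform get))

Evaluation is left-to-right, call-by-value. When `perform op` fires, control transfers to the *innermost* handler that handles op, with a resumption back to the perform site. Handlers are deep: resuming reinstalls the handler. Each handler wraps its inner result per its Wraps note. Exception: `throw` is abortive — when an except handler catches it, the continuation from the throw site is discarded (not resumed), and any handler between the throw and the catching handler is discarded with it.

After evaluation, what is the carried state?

Answer: 9

Step-by-step:
get @ H2 ⇒ 9
put(9) @ H2 ⇒ s:=9
H0 returns 0
H1 returns (0, ())
H2 returns ((0, ()), 9)
H3 returns [((0, ()), 9)]
= [((0, ()), 9)]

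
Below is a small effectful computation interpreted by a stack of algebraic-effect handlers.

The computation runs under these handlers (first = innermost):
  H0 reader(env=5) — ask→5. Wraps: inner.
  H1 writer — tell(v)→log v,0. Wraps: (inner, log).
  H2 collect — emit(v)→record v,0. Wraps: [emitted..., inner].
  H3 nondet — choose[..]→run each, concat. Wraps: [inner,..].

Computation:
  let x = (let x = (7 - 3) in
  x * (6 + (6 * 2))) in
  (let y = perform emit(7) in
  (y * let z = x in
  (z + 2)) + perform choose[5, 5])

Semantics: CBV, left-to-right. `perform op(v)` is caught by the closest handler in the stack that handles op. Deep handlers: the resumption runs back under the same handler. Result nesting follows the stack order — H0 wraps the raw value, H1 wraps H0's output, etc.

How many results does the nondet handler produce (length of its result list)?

Answer: 2

Working:
emit(7) @ H2 ⇒ out+=7
choose[5, 5] @ H3
  branch[0] choose=5:
    H0 returns 5
    H1 returns (5, ())
    H2 returns [7, (5, ())]
    H3 returns [[7, (5, ())]]
  branch[1] choose=5:
    H0 returns 5
    H1 returns (5, ())
    H2 returns [7, (5, ())]
    H3 returns [[7, (5, ())]]
= [[7, (5, ())], [7, (5, ())]]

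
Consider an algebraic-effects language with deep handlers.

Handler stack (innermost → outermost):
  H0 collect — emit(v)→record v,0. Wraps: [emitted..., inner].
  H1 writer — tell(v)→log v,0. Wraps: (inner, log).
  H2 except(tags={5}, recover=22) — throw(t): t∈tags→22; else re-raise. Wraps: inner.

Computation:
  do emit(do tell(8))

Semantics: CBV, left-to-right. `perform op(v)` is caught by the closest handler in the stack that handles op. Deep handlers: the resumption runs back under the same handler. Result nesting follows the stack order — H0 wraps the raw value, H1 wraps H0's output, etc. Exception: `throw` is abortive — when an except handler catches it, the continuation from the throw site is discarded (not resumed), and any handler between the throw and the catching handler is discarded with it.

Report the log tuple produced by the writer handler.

Answer: (8)

Step-by-step:
tell(8) @ H1 ⇒ log+=8
emit(0) @ H0 ⇒ out+=0
H0 returns [0, 0]
H1 returns ([0, 0], (8))
H2 returns ([0, 0], (8))
= ([0, 0], (8))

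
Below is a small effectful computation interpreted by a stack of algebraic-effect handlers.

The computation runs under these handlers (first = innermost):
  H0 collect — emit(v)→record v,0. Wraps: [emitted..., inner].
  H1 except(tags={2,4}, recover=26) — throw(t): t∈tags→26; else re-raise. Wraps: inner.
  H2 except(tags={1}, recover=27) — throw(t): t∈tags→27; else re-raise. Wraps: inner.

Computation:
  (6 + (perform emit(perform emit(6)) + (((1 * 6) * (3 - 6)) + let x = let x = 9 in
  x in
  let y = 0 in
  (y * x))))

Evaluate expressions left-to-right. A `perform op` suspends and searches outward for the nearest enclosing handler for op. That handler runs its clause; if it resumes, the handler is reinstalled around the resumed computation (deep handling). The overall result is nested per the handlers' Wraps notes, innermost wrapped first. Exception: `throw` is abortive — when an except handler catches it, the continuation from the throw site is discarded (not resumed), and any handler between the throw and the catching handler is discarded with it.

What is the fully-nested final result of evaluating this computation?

Answer: [6, 0, -12]

Step-by-step:
emit(6) @ H0 ⇒ out+=6
emit(0) @ H0 ⇒ out+=0
H0 returns [6, 0, -12]
H1 returns [6, 0, -12]
H2 returns [6, 0, -12]
= [6, 0, -12]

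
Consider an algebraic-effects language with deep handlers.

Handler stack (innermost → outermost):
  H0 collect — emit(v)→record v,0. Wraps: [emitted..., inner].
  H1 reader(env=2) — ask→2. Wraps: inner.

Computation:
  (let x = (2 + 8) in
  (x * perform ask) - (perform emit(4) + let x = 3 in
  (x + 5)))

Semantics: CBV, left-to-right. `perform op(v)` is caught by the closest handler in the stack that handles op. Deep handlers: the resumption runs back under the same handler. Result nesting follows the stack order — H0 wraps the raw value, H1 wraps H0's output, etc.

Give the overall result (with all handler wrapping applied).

Answer: [4, 12]

Working:
ask @ H1 ⇒ 2
emit(4) @ H0 ⇒ out+=4
H0 returns [4, 12]
H1 returns [4, 12]
= [4, 12]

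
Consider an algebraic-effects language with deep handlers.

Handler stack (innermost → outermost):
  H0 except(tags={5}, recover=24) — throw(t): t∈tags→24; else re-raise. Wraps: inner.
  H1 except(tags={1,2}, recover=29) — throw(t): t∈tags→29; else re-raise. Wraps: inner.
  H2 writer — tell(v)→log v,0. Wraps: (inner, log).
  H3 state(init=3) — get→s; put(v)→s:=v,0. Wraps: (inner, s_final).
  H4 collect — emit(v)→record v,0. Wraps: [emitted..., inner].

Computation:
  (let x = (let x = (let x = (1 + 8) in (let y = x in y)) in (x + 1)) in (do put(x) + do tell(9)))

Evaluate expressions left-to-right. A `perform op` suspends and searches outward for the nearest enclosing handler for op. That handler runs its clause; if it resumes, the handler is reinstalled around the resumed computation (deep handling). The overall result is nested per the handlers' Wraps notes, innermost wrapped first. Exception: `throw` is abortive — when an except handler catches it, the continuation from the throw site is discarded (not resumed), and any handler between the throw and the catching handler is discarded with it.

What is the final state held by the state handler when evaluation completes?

Step-by-step:
put(10) @ H3 ⇒ s:=10
tell(9) @ H2 ⇒ log+=9
H0 returns 0
H1 returns 0
H2 returns (0, (9))
H3 returns ((0, (9)), 10)
H4 returns [((0, (9)), 10)]
= [((0, (9)), 10)]

Answer: 10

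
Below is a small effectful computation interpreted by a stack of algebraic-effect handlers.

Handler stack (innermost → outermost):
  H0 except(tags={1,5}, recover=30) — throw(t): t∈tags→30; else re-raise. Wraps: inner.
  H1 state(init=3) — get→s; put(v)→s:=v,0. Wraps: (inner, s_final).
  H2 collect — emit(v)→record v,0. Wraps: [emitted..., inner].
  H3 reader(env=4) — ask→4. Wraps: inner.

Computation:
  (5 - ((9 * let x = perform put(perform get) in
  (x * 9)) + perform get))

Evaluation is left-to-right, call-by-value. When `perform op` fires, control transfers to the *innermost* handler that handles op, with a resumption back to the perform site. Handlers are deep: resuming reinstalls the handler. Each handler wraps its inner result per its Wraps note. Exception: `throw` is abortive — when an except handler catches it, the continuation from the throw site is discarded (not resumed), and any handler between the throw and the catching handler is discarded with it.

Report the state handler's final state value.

Answer: 3

Step-by-step:
get @ H1 ⇒ 3
put(3) @ H1 ⇒ s:=3
get @ H1 ⇒ 3
H0 returns 2
H1 returns (2, 3)
H2 returns [(2, 3)]
H3 returns [(2, 3)]
= [(2, 3)]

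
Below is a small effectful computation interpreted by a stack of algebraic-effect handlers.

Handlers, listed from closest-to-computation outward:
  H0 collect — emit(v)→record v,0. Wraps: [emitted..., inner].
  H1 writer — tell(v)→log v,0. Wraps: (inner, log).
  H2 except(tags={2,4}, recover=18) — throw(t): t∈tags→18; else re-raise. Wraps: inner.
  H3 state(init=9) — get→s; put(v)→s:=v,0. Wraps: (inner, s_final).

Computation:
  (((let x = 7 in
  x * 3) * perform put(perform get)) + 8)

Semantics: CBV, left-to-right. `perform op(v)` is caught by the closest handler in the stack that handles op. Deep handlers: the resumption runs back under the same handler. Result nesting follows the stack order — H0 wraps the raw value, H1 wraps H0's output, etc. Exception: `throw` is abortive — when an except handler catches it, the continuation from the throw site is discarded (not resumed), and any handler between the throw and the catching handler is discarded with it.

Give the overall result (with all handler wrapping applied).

Answer: (([8], ()), 9)

Step-by-step:
get @ H3 ⇒ 9
put(9) @ H3 ⇒ s:=9
H0 returns [8]
H1 returns ([8], ())
H2 returns ([8], ())
H3 returns (([8], ()), 9)
= (([8], ()), 9)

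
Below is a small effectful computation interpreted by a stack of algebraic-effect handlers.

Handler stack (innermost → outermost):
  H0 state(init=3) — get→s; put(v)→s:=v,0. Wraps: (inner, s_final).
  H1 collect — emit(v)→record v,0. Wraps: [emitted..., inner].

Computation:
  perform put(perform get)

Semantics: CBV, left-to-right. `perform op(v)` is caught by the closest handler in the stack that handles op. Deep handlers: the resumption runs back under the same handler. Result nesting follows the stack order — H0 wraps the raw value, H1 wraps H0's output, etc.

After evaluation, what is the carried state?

Evaluation trace:
get @ H0 ⇒ 3
put(3) @ H0 ⇒ s:=3
H0 returns (0, 3)
H1 returns [(0, 3)]
= [(0, 3)]

Answer: 3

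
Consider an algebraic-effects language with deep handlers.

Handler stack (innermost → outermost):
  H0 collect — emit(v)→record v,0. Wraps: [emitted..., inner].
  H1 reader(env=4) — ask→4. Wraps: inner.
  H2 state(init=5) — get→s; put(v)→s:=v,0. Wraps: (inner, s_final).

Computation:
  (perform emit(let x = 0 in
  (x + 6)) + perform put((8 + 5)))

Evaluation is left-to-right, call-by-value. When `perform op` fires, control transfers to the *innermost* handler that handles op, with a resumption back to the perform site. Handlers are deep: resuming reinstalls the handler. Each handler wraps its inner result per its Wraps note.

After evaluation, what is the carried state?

Answer: 13

Working:
emit(6) @ H0 ⇒ out+=6
put(13) @ H2 ⇒ s:=13
H0 returns [6, 0]
H1 returns [6, 0]
H2 returns ([6, 0], 13)
= ([6, 0], 13)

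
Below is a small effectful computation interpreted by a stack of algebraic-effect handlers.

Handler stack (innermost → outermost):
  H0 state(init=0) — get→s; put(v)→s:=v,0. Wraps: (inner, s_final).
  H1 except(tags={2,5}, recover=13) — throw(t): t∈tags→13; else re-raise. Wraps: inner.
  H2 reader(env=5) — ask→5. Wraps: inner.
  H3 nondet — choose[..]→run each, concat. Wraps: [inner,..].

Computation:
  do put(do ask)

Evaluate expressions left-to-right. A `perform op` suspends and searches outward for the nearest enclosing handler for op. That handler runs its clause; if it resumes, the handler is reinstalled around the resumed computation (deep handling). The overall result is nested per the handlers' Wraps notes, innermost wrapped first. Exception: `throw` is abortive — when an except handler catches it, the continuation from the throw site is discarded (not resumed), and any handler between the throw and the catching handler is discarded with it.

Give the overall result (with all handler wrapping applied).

Step-by-step:
ask @ H2 ⇒ 5
put(5) @ H0 ⇒ s:=5
H0 returns (0, 5)
H1 returns (0, 5)
H2 returns (0, 5)
H3 returns [(0, 5)]
= [(0, 5)]

Answer: [(0, 5)]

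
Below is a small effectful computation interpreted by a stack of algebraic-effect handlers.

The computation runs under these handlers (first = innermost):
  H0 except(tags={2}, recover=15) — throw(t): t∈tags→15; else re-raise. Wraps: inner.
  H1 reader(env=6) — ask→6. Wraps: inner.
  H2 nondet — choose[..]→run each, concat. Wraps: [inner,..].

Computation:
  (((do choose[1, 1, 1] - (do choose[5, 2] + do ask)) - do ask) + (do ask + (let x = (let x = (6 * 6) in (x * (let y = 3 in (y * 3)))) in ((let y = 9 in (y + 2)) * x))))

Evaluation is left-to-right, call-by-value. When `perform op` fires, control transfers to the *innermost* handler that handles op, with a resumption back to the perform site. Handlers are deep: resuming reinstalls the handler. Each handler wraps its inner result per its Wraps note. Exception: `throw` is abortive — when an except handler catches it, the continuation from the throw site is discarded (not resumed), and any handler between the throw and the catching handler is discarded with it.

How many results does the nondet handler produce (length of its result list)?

Working:
choose[1, 1, 1] @ H2
  branch[0] choose=1:
    choose[5, 2] @ H2
      branch[0] choose=5:
        ask @ H1 ⇒ 6
        ask @ H1 ⇒ 6
        ask @ H1 ⇒ 6
        H0 returns 3554
        H1 returns 3554
        H2 returns [3554]
      branch[1] choose=2:
        ask @ H1 ⇒ 6
        ask @ H1 ⇒ 6
        ask @ H1 ⇒ 6
        H0 returns 3557
        H1 returns 3557
        H2 returns [3557]
  branch[1] choose=1:
    choose[5, 2] @ H2
      branch[0] choose=5:
        ask @ H1 ⇒ 6
        ask @ H1 ⇒ 6
        ask @ H1 ⇒ 6
        H0 returns 3554
        H1 returns 3554
        H2 returns [3554]
      branch[1] choose=2:
        ask @ H1 ⇒ 6
        ask @ H1 ⇒ 6
        ask @ H1 ⇒ 6
        H0 returns 3557
        H1 returns 3557
        H2 returns [3557]
  branch[2] choose=1:
    choose[5, 2] @ H2
      branch[0] choose=5:
        ask @ H1 ⇒ 6
        ask @ H1 ⇒ 6
        ask @ H1 ⇒ 6
        H0 returns 3554
        H1 returns 3554
        H2 returns [3554]
      branch[1] choose=2:
        ask @ H1 ⇒ 6
        ask @ H1 ⇒ 6
        ask @ H1 ⇒ 6
        H0 returns 3557
        H1 returns 3557
        H2 returns [3557]
= [3554, 3557, 3554, 3557, 3554, 3557]

Answer: 6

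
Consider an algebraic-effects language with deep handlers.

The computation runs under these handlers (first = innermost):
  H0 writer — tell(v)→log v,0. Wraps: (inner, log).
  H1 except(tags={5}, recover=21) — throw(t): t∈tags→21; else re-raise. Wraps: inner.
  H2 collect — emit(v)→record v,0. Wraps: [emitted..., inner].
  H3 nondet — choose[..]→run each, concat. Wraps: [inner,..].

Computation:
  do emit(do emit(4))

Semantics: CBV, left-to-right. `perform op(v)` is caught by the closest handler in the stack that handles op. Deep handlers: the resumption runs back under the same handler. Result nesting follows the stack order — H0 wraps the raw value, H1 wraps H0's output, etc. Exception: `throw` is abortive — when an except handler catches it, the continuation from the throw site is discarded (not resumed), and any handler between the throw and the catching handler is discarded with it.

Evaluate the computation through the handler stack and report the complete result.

Working:
emit(4) @ H2 ⇒ out+=4
emit(0) @ H2 ⇒ out+=0
H0 returns (0, ())
H1 returns (0, ())
H2 returns [4, 0, (0, ())]
H3 returns [[4, 0, (0, ())]]
= [[4, 0, (0, ())]]

Answer: [[4, 0, (0, ())]]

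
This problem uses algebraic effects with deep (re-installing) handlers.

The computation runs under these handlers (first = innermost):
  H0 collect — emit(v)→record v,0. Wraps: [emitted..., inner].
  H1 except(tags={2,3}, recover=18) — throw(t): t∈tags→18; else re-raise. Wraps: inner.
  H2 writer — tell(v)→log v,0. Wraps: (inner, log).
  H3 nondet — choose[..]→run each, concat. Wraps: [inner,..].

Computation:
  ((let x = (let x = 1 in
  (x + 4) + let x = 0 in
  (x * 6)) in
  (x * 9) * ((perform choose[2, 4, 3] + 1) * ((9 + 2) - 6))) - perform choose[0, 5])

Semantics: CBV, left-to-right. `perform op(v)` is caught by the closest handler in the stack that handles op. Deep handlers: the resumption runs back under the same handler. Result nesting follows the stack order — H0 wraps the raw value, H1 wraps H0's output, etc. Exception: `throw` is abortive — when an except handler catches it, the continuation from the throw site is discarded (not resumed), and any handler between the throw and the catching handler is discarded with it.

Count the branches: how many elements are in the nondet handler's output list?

Answer: 6

Step-by-step:
choose[2, 4, 3] @ H3
  branch[0] choose=2:
    choose[0, 5] @ H3
      branch[0] choose=0:
        H0 returns [675]
        H1 returns [675]
        H2 returns ([675], ())
        H3 returns [([675], ())]
      branch[1] choose=5:
        H0 returns [670]
        H1 returns [670]
        H2 returns ([670], ())
        H3 returns [([670], ())]
  branch[1] choose=4:
    choose[0, 5] @ H3
      branch[0] choose=0:
        H0 returns [1125]
        H1 returns [1125]
        H2 returns ([1125], ())
        H3 returns [([1125], ())]
      branch[1] choose=5:
        H0 returns [1120]
        H1 returns [1120]
        H2 returns ([1120], ())
        H3 returns [([1120], ())]
  branch[2] choose=3:
    choose[0, 5] @ H3
      branch[0] choose=0:
        H0 returns [900]
        H1 returns [900]
        H2 returns ([900], ())
        H3 returns [([900], ())]
      branch[1] choose=5:
        H0 returns [895]
        H1 returns [895]
        H2 returns ([895], ())
        H3 returns [([895], ())]
= [([675], ()), ([670], ()), ([1125], ()), ([1120], ()), ([900], ()), ([895], ())]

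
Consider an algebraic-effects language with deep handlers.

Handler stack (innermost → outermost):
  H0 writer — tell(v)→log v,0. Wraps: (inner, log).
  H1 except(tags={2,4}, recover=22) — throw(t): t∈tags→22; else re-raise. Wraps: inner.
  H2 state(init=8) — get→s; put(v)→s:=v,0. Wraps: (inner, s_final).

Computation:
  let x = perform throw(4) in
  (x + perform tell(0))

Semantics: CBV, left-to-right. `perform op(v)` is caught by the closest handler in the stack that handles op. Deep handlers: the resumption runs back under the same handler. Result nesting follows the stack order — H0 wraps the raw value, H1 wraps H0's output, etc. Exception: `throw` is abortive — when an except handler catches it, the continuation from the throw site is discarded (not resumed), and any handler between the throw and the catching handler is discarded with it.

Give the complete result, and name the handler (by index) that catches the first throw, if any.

Answer: (22, 8) ; first throw caught by: H1

Working:
throw(4) @ H1 caught ⇒ 22
H2 returns (22, 8)
= (22, 8)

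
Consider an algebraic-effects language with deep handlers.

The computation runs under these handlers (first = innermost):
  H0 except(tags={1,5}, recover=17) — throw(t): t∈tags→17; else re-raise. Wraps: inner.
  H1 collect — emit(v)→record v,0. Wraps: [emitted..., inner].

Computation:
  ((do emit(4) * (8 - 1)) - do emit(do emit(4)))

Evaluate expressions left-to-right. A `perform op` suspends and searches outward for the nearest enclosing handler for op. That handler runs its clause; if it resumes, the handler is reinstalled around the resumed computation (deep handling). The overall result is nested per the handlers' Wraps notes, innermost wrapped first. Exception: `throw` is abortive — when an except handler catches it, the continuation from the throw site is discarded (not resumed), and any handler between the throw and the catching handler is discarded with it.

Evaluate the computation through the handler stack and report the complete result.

Answer: [4, 4, 0, 0]

Evaluation trace:
emit(4) @ H1 ⇒ out+=4
emit(4) @ H1 ⇒ out+=4
emit(0) @ H1 ⇒ out+=0
H0 returns 0
H1 returns [4, 4, 0, 0]
= [4, 4, 0, 0]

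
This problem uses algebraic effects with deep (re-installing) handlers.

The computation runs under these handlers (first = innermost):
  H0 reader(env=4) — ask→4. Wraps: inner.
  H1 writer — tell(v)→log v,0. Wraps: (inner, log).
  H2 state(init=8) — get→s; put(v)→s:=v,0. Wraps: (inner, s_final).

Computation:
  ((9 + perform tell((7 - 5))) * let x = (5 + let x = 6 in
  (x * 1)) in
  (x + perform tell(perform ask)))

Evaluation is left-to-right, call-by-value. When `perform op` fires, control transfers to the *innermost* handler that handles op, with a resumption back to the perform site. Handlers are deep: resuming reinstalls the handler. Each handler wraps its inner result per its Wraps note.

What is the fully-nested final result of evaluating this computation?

Answer: ((99, (2, 4)), 8)

Step-by-step:
tell(2) @ H1 ⇒ log+=2
ask @ H0 ⇒ 4
tell(4) @ H1 ⇒ log+=4
H0 returns 99
H1 returns (99, (2, 4))
H2 returns ((99, (2, 4)), 8)
= ((99, (2, 4)), 8)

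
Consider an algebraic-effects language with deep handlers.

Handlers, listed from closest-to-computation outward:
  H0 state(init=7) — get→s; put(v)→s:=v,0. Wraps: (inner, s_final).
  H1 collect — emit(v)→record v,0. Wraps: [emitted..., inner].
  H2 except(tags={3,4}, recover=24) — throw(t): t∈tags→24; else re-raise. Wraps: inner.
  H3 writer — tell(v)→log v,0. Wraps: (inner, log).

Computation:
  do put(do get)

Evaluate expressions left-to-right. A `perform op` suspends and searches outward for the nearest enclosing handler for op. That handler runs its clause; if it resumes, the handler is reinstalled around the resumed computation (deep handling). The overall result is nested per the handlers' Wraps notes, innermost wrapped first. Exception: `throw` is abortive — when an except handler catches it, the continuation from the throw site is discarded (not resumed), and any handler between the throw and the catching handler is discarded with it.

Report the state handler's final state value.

Evaluation trace:
get @ H0 ⇒ 7
put(7) @ H0 ⇒ s:=7
H0 returns (0, 7)
H1 returns [(0, 7)]
H2 returns [(0, 7)]
H3 returns ([(0, 7)], ())
= ([(0, 7)], ())

Answer: 7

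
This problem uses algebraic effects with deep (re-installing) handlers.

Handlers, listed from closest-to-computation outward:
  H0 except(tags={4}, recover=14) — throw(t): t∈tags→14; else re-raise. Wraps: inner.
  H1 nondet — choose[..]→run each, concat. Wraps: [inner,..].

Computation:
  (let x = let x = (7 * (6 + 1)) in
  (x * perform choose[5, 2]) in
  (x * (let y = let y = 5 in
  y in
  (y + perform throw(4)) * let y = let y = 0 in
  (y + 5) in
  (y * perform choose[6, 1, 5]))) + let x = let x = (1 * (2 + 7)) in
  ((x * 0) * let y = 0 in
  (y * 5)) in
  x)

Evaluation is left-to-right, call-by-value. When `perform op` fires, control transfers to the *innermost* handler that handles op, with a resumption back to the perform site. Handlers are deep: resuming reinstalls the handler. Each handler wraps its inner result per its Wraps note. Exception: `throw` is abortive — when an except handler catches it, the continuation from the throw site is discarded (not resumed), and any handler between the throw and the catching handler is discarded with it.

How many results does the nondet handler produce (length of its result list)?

Answer: 2

Working:
choose[5, 2] @ H1
  branch[0] choose=5:
    throw(4) @ H0 caught ⇒ 14
    H1 returns [14]
  branch[1] choose=2:
    throw(4) @ H0 caught ⇒ 14
    H1 returns [14]
= [14, 14]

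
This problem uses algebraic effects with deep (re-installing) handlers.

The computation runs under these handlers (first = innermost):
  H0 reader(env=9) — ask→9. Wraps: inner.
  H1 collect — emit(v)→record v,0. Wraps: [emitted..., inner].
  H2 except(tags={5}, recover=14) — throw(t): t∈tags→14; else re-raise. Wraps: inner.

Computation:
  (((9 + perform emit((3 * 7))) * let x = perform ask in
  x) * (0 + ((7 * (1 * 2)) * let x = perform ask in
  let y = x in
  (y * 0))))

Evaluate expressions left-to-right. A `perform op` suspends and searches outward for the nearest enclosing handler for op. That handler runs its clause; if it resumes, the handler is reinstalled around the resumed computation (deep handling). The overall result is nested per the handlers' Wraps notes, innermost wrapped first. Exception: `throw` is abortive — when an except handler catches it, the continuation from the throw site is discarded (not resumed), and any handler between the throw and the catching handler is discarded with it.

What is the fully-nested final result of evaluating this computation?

Working:
emit(21) @ H1 ⇒ out+=21
ask @ H0 ⇒ 9
ask @ H0 ⇒ 9
H0 returns 0
H1 returns [21, 0]
H2 returns [21, 0]
= [21, 0]

Answer: [21, 0]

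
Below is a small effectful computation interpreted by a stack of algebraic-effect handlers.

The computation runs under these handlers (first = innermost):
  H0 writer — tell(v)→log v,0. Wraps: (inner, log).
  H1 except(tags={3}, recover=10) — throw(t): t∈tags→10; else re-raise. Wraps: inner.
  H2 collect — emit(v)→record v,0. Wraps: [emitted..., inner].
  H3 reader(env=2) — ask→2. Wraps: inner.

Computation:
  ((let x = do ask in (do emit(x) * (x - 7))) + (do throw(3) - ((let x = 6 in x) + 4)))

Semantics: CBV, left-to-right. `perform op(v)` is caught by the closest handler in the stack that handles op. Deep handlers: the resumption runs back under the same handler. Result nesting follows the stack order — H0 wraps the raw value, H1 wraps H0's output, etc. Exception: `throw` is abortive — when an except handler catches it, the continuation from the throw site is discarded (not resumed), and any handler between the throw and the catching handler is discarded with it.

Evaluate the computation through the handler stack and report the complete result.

Answer: [2, 10]

Working:
ask @ H3 ⇒ 2
emit(2) @ H2 ⇒ out+=2
throw(3) @ H1 caught ⇒ 10
H2 returns [2, 10]
H3 returns [2, 10]
= [2, 10]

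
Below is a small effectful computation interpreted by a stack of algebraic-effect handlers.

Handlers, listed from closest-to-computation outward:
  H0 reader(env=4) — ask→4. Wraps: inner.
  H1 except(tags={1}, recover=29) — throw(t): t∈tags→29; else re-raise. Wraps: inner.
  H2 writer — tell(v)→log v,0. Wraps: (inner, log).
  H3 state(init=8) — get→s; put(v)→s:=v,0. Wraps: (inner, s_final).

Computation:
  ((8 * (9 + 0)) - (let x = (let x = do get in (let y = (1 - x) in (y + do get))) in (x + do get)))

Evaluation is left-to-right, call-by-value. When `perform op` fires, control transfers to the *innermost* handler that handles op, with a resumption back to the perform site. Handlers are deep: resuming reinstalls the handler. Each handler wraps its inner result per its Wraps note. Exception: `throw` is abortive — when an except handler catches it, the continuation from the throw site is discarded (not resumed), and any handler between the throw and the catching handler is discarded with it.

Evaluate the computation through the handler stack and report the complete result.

Working:
get @ H3 ⇒ 8
get @ H3 ⇒ 8
get @ H3 ⇒ 8
H0 returns 63
H1 returns 63
H2 returns (63, ())
H3 returns ((63, ()), 8)
= ((63, ()), 8)

Answer: ((63, ()), 8)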